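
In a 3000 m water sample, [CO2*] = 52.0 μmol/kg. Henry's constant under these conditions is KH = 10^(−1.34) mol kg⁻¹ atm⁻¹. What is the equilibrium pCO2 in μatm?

KH = 10^(−1.34) = 4.571×10^-2 mol kg⁻¹ atm⁻¹
pCO2 = [CO2*]/KH = 52.0×10^-6 / 4.571×10^-2 = 1.14×10^-3 atm = 1140 μatm

pCO2 = 1140 μatm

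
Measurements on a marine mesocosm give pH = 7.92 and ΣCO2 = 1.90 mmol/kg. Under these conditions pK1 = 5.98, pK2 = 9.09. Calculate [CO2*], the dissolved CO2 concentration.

[CO2*] = 0.0202 mmol/kg

α₀ = 1 / (1 + K1/[H⁺] + K1K2/[H⁺]²) = 1 / (1 + 10^+1.94 + 10^+0.77)
   = 1 / (1 + 87.096 + 5.8884) = 1/93.985 = 0.01064
[CO2*] = α₀ × DIC = 0.01064 × 1.90 = 0.0202 mmol/kg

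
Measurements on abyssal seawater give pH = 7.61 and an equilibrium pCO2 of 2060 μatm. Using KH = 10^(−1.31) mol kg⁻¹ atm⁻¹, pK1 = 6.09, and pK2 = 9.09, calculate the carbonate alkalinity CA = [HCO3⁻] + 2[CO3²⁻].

[CO2*] = KH · pCO2 = 10^(−1.31) × 2060×10^-6 = 1.009×10^-4 mol/kg
α₀ = 1/(1 + K1/[H⁺] + K1K2/[H⁺]²) = 1/(1 + 10^+1.52 + 10^+0.04) = 0.02840
DIC = [CO2*]/α₀ = 1.009×10^-4 / 0.02840 = 3.552 mmol/kg
CA = (α₁ + 2α₂)·DIC = (0.9405 + 2×0.03114) × 3.552 = 3.56 mmol/kg

CA = 3.56 mmol/kg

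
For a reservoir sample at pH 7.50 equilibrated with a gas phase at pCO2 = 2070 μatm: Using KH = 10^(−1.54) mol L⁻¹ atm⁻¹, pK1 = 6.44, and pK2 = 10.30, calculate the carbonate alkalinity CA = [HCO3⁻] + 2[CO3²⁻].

[CO2*] = KH · pCO2 = 10^(−1.54) × 2070×10^-6 = 5.970×10^-5 mol/L
α₀ = 1/(1 + K1/[H⁺] + K1K2/[H⁺]²) = 1/(1 + 10^+1.06 + 10^-1.74) = 0.08000
DIC = [CO2*]/α₀ = 5.970×10^-5 / 0.08000 = 0.7462 mmol/L
CA = (α₁ + 2α₂)·DIC = (0.9185 + 2×0.001456) × 0.7462 = 0.688 mmol/L

CA = 0.688 mmol/L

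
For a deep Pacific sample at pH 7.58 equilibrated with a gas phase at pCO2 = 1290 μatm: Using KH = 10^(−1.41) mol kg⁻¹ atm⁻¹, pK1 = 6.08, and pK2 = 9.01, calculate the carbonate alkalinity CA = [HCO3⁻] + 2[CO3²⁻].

[CO2*] = KH · pCO2 = 10^(−1.41) × 1290×10^-6 = 5.019×10^-5 mol/kg
α₀ = 1/(1 + K1/[H⁺] + K1K2/[H⁺]²) = 1/(1 + 10^+1.50 + 10^+0.07) = 0.02959
DIC = [CO2*]/α₀ = 5.019×10^-5 / 0.02959 = 1.696 mmol/kg
CA = (α₁ + 2α₂)·DIC = (0.9356 + 2×0.03476) × 1.696 = 1.70 mmol/kg

CA = 1.70 mmol/kg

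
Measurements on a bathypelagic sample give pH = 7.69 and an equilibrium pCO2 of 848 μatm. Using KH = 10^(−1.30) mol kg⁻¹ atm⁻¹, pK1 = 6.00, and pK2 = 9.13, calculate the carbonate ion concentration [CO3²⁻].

[CO2*] = KH · pCO2 = 10^(−1.30) × 848×10^-6 = 4.250×10^-5 mol/kg
α₀ = 1/(1 + K1/[H⁺] + K1K2/[H⁺]²) = 1/(1 + 10^+1.69 + 10^+0.25) = 0.01932
DIC = [CO2*]/α₀ = 4.250×10^-5 / 0.01932 = 2.200 mmol/kg
[CO3²⁻] = α₂·DIC; α₂ = 0.03436, so [CO3²⁻] = 0.03436 × 2.200 = 0.0756 mmol/kg

[CO3²⁻] = 0.0756 mmol/kg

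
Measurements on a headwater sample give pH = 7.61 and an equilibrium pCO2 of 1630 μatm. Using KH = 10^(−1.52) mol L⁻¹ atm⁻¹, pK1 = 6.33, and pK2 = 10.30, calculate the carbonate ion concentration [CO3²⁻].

[CO2*] = KH · pCO2 = 10^(−1.52) × 1630×10^-6 = 4.923×10^-5 mol/L
α₀ = 1/(1 + K1/[H⁺] + K1K2/[H⁺]²) = 1/(1 + 10^+1.28 + 10^-1.41) = 0.04977
DIC = [CO2*]/α₀ = 4.923×10^-5 / 0.04977 = 0.9891 mmol/L
[CO3²⁻] = α₂·DIC; α₂ = 0.001936, so [CO3²⁻] = 0.001936 × 0.9891 = 0.00192 mmol/L = 1.92 μmol/L

[CO3²⁻] = 1.92 μmol/L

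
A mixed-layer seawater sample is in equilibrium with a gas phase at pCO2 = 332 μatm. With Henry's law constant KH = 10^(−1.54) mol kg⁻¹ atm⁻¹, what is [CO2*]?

KH = 10^(−1.54) = 2.884×10^-2 mol kg⁻¹ atm⁻¹
[CO2*] = KH · pCO2 = 2.884×10^-2 × 332×10^-6 atm = 9.57×10^-6 mol/kg

[CO2*] = 9.57 μmol/kg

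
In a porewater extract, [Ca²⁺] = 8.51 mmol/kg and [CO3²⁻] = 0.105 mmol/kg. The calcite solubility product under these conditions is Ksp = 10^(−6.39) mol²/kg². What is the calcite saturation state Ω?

Ω = 2.19

Ksp = 10^(−6.39) = 4.074×10^-7
Ω = [Ca²⁺][CO3²⁻]/Ksp = (8.51×10^-3)(0.105×10^-3) / 4.074×10^-7 = 2.19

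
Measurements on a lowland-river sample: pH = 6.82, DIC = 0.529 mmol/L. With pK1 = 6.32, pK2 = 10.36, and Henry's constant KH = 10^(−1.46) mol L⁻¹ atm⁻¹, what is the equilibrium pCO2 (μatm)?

α₀ = 1 / (1 + K1/[H⁺] + K1K2/[H⁺]²) = 1 / (1 + 10^+0.50 + 10^-3.04)
   = 1 / (1 + 3.1623 + 0.00091201) = 1/4.1632 = 0.2402
[CO2*] = α₀ × DIC = 0.2402 × 0.529 = 0.1271 mmol/L
pCO2 = [CO2*]/KH = 1.271×10^-4 / 3.467×10^-2 = 3660 μatm

pCO2 = 3660 μatm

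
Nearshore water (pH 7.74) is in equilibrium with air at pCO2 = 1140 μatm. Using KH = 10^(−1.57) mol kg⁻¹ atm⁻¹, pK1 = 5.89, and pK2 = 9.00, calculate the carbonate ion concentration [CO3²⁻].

[CO2*] = KH · pCO2 = 10^(−1.57) × 1140×10^-6 = 3.068×10^-5 mol/kg
α₀ = 1/(1 + K1/[H⁺] + K1K2/[H⁺]²) = 1/(1 + 10^+1.85 + 10^+0.59) = 0.01321
DIC = [CO2*]/α₀ = 3.068×10^-5 / 0.01321 = 2.322 mmol/kg
[CO3²⁻] = α₂·DIC; α₂ = 0.05140, so [CO3²⁻] = 0.05140 × 2.322 = 0.119 mmol/kg

[CO3²⁻] = 0.119 mmol/kg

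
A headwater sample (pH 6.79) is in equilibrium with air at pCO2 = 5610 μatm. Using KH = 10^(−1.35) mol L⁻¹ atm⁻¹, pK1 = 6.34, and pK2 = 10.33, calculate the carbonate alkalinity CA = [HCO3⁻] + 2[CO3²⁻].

[CO2*] = KH · pCO2 = 10^(−1.35) × 5610×10^-6 = 2.506×10^-4 mol/L
α₀ = 1/(1 + K1/[H⁺] + K1K2/[H⁺]²) = 1/(1 + 10^+0.45 + 10^-3.09) = 0.2618
DIC = [CO2*]/α₀ = 2.506×10^-4 / 0.2618 = 0.9571 mmol/L
CA = (α₁ + 2α₂)·DIC = (0.7380 + 2×0.0002128) × 0.9571 = 0.707 mmol/L

CA = 0.707 mmol/L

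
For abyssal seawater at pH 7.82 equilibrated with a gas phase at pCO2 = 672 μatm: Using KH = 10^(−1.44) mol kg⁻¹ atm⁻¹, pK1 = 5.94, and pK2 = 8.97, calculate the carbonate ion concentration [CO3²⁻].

[CO3²⁻] = 0.131 mmol/kg

[CO2*] = KH · pCO2 = 10^(−1.44) × 672×10^-6 = 2.440×10^-5 mol/kg
α₀ = 1/(1 + K1/[H⁺] + K1K2/[H⁺]²) = 1/(1 + 10^+1.88 + 10^+0.73) = 0.01216
DIC = [CO2*]/α₀ = 2.440×10^-5 / 0.01216 = 2.006 mmol/kg
[CO3²⁻] = α₂·DIC; α₂ = 0.06531, so [CO3²⁻] = 0.06531 × 2.006 = 0.131 mmol/kg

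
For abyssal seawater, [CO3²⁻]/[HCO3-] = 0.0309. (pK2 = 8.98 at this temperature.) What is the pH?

pH = 7.47

From K2 = [H⁺][CO3²⁻]/[HCO3-]:  pH = pK2 + log₁₀([CO3²⁻]/[HCO3-])
log₁₀(0.0309) = -1.510
pH = 8.98 + (-1.510) = 7.47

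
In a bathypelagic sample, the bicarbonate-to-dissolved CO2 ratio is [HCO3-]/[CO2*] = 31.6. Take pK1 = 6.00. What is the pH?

pH = 7.50

From K1 = [H⁺][HCO3-]/[CO2*]:  pH = pK1 + log₁₀([HCO3-]/[CO2*])
log₁₀(31.6) = +1.500
pH = 6.00 + (+1.500) = 7.50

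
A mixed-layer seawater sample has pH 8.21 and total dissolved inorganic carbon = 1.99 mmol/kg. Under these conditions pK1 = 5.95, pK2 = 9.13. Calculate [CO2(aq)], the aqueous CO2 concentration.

α₀ = 1 / (1 + K1/[H⁺] + K1K2/[H⁺]²) = 1 / (1 + 10^+2.26 + 10^+1.34)
   = 1 / (1 + 181.97 + 21.878) = 1/204.85 = 0.004882
[CO2*] = α₀ × DIC = 0.004882 × 1.99 = 0.00971 mmol/kg = 9.71 μmol/kg

[CO2*] = 9.71 μmol/kg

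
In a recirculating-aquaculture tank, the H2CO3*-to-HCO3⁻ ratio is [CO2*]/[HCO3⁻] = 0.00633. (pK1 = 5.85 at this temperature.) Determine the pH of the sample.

pH = 8.05

From K1 = [H⁺][HCO3⁻]/[CO2*]:  pH = pK1 − log₁₀([CO2*]/[HCO3⁻])
log₁₀(0.00633) = -2.199
pH = 5.85 − (-2.199) = 8.05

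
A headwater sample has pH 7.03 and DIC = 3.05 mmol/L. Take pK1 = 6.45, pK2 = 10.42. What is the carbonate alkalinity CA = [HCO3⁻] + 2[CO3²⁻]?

CA = 2.42 mmol/L

CA = [HCO3⁻] + 2[CO3²⁻] = (α₁ + 2α₂)·DIC
At pH 7.03: [H⁺]/K1 = 10^-0.58 = 0.26303, K2/[H⁺] = 10^-3.39 = 0.00040738
α₁ = 1/(1 + 0.26303 + 0.00040738) = 1/1.2634 = 0.7915; α₂ = α₁·K2/[H⁺] = 0.0003224
α₁ + 2α₂ = 0.7921
CA = 0.7921 × 3.05 = 2.42 mmol/L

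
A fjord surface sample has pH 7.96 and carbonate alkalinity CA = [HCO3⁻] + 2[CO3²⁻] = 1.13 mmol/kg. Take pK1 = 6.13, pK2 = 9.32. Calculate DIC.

CA = [HCO3⁻] + 2[CO3²⁻] = (α₁ + 2α₂)·DIC
At pH 7.96: [H⁺]/K1 = 10^-1.83 = 0.014791, K2/[H⁺] = 10^-1.36 = 0.043652
α₁ = 1/(1 + 0.014791 + 0.043652) = 1/1.0584 = 0.9448; α₂ = α₁·K2/[H⁺] = 0.04124
α₁ + 2α₂ = 1.0273
DIC = CA / (α₁ + 2α₂) = 1.13 / 1.0273 = 1.10 mmol/kg

DIC = 1.10 mmol/kg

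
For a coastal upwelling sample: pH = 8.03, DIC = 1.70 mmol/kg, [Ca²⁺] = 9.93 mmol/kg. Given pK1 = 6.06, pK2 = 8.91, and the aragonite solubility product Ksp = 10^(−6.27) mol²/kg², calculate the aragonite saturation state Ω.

Ω = 3.63

α₂ = 1 / (1 + [H⁺]/K2 + [H⁺]²/(K1K2)) = 1 / (1 + 10^+0.88 + 10^-1.09)
   = 1 / (1 + 7.5858 + 0.081283) = 1/8.6671 = 0.1154
[CO3²⁻] = α₂ × DIC = 0.1154 × 1.70 = 0.1961 mmol/kg
Ksp = 10^(−6.27) = 5.370×10^-7
Ω = [Ca²⁺][CO3²⁻]/Ksp = (9.93×10^-3)(1.961×10^-4) / 5.370×10^-7 = 3.63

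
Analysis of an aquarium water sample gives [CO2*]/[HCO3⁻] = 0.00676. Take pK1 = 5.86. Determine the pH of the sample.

From K1 = [H⁺][HCO3⁻]/[CO2*]:  pH = pK1 − log₁₀([CO2*]/[HCO3⁻])
log₁₀(0.00676) = -2.170
pH = 5.86 − (-2.170) = 8.03

pH = 8.03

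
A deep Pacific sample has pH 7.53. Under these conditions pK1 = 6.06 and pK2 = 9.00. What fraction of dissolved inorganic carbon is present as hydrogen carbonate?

α₁ = 1 / (1 + [H⁺]/K1 + K2/[H⁺]) = 1 / (1 + 10^-1.47 + 10^-1.47)
   = 1 / (1 + 0.033884 + 0.033884) = 1/1.0678 = 0.9365

α₁ = 0.937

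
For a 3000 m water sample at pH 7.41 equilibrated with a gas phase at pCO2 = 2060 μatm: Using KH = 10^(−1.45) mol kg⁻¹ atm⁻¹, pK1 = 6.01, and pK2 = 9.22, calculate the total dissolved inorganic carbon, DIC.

DIC = 1.94 mmol/kg

[CO2*] = KH · pCO2 = 10^(−1.45) × 2060×10^-6 = 7.309×10^-5 mol/kg
α₀ = 1/(1 + K1/[H⁺] + K1K2/[H⁺]²) = 1/(1 + 10^+1.40 + 10^-0.41) = 0.03772
DIC = [CO2*]/α₀ = 7.309×10^-5 / 0.03772 = 1.94 mmol/kg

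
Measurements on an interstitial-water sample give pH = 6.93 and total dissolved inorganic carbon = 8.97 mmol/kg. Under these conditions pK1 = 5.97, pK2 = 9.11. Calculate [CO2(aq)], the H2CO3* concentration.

[CO2*] = 0.881 mmol/kg

α₀ = 1 / (1 + K1/[H⁺] + K1K2/[H⁺]²) = 1 / (1 + 10^+0.96 + 10^-1.22)
   = 1 / (1 + 9.1201 + 0.060256) = 1/10.180 = 0.09823
[CO2*] = α₀ × DIC = 0.09823 × 8.97 = 0.881 mmol/kg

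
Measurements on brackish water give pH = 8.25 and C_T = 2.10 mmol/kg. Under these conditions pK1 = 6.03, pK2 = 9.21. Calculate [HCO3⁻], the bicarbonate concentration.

α₁ = 1 / (1 + [H⁺]/K1 + K2/[H⁺]) = 1 / (1 + 10^-2.22 + 10^-0.96)
   = 1 / (1 + 0.0060256 + 0.10965) = 1/1.1157 = 0.8963
[HCO3⁻] = α₁ × DIC = 0.8963 × 2.10 = 1.88 mmol/kg

[HCO3⁻] = 1.88 mmol/kg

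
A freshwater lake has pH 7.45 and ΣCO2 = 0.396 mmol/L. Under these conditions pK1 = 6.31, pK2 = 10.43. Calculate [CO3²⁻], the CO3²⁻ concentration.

[CO3²⁻] = 0.386 μmol/L

α₂ = 1 / (1 + [H⁺]/K2 + [H⁺]²/(K1K2)) = 1 / (1 + 10^+2.98 + 10^+1.84)
   = 1 / (1 + 954.99 + 69.183) = 1/1025.2 = 0.0009754
[CO3²⁻] = α₂ × DIC = 0.0009754 × 0.396 = 0.000386 mmol/L = 0.386 μmol/L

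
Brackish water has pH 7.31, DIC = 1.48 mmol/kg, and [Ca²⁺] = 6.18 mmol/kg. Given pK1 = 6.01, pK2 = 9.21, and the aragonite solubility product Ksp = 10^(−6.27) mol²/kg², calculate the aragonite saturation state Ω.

Ω = 0.202

α₂ = 1 / (1 + [H⁺]/K2 + [H⁺]²/(K1K2)) = 1 / (1 + 10^+1.90 + 10^+0.60)
   = 1 / (1 + 79.433 + 3.9811) = 1/84.414 = 0.01185
[CO3²⁻] = α₂ × DIC = 0.01185 × 1.48 = 0.01753 mmol/kg = 17.53 μmol/kg
Ksp = 10^(−6.27) = 5.370×10^-7
Ω = [Ca²⁺][CO3²⁻]/Ksp = (6.18×10^-3)(1.753×10^-5) / 5.370×10^-7 = 0.202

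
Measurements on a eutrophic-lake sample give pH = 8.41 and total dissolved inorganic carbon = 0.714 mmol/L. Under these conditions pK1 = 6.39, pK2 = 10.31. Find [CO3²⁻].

α₂ = 1 / (1 + [H⁺]/K2 + [H⁺]²/(K1K2)) = 1 / (1 + 10^+1.90 + 10^-0.12)
   = 1 / (1 + 79.433 + 0.75858) = 1/81.191 = 0.01232
[CO3²⁻] = α₂ × DIC = 0.01232 × 0.714 = 0.00879 mmol/L = 8.79 μmol/L

[CO3²⁻] = 8.79 μmol/L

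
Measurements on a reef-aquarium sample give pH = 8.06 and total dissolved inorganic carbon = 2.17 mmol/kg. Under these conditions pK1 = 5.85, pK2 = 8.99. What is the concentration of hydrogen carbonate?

[HCO3⁻] = 1.93 mmol/kg

α₁ = 1 / (1 + [H⁺]/K1 + K2/[H⁺]) = 1 / (1 + 10^-2.21 + 10^-0.93)
   = 1 / (1 + 0.0061660 + 0.11749) = 1/1.1237 = 0.8900
[HCO3⁻] = α₁ × DIC = 0.8900 × 2.17 = 1.93 mmol/kg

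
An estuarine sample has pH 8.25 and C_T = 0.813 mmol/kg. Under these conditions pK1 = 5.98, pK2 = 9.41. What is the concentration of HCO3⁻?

[HCO3⁻] = 0.757 mmol/kg

α₁ = 1 / (1 + [H⁺]/K1 + K2/[H⁺]) = 1 / (1 + 10^-2.27 + 10^-1.16)
   = 1 / (1 + 0.0053703 + 0.069183) = 1/1.0746 = 0.9306
[HCO3⁻] = α₁ × DIC = 0.9306 × 0.813 = 0.757 mmol/kg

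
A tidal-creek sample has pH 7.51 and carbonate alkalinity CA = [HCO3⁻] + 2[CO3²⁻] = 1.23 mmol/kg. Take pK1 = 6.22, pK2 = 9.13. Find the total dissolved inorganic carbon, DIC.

CA = [HCO3⁻] + 2[CO3²⁻] = (α₁ + 2α₂)·DIC
At pH 7.51: [H⁺]/K1 = 10^-1.29 = 0.051286, K2/[H⁺] = 10^-1.62 = 0.023988
α₁ = 1/(1 + 0.051286 + 0.023988) = 1/1.0753 = 0.9300; α₂ = α₁·K2/[H⁺] = 0.02231
α₁ + 2α₂ = 0.9746
DIC = CA / (α₁ + 2α₂) = 1.23 / 0.9746 = 1.26 mmol/kg

DIC = 1.26 mmol/kg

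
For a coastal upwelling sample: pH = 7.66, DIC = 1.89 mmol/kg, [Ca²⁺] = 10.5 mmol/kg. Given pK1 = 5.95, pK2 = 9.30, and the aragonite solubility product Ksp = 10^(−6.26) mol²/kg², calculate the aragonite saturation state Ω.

Ω = 0.794

α₂ = 1 / (1 + [H⁺]/K2 + [H⁺]²/(K1K2)) = 1 / (1 + 10^+1.64 + 10^-0.07)
   = 1 / (1 + 43.652 + 0.85114) = 1/45.503 = 0.02198
[CO3²⁻] = α₂ × DIC = 0.02198 × 1.89 = 0.04154 mmol/kg
Ksp = 10^(−6.26) = 5.495×10^-7
Ω = [Ca²⁺][CO3²⁻]/Ksp = (10.5×10^-3)(4.154×10^-5) / 5.495×10^-7 = 0.794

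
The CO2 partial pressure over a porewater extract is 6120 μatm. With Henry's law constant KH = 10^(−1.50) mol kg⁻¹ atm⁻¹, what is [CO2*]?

[CO2*] = 194 μmol/kg

KH = 10^(−1.50) = 3.162×10^-2 mol kg⁻¹ atm⁻¹
[CO2*] = KH · pCO2 = 3.162×10^-2 × 6120×10^-6 atm = 1.94×10^-4 mol/kg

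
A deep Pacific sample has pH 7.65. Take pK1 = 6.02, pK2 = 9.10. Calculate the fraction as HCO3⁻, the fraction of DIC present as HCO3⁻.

α₁ = 0.944

α₁ = 1 / (1 + [H⁺]/K1 + K2/[H⁺]) = 1 / (1 + 10^-1.63 + 10^-1.45)
   = 1 / (1 + 0.023442 + 0.035481) = 1/1.0589 = 0.9444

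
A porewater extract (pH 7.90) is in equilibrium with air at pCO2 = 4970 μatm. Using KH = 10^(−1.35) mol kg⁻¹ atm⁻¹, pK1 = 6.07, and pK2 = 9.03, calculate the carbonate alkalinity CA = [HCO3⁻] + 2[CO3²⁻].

CA = 17.2 mmol/kg

[CO2*] = KH · pCO2 = 10^(−1.35) × 4970×10^-6 = 2.220×10^-4 mol/kg
α₀ = 1/(1 + K1/[H⁺] + K1K2/[H⁺]²) = 1/(1 + 10^+1.83 + 10^+0.70) = 0.01358
DIC = [CO2*]/α₀ = 2.220×10^-4 / 0.01358 = 16.34 mmol/kg
CA = (α₁ + 2α₂)·DIC = (0.9183 + 2×0.06808) × 16.34 = 17.2 mmol/kg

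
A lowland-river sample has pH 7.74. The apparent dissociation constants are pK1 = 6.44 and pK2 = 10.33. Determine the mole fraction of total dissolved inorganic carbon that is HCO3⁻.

α₁ = 0.950

α₁ = 1 / (1 + [H⁺]/K1 + K2/[H⁺]) = 1 / (1 + 10^-1.30 + 10^-2.59)
   = 1 / (1 + 0.050119 + 0.0025704) = 1/1.0527 = 0.9499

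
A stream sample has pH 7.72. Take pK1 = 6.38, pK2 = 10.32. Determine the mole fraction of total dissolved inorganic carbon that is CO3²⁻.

α₂ = 1 / (1 + [H⁺]/K2 + [H⁺]²/(K1K2)) = 1 / (1 + 10^+2.60 + 10^+1.26)
   = 1 / (1 + 398.11 + 18.197) = 1/417.30 = 0.002396

α₂ = 0.00240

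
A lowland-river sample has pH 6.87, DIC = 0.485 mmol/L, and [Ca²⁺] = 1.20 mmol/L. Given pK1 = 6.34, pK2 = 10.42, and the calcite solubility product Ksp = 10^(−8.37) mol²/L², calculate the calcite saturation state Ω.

α₂ = 1 / (1 + [H⁺]/K2 + [H⁺]²/(K1K2)) = 1 / (1 + 10^+3.55 + 10^+3.02)
   = 1 / (1 + 3548.1 + 1047.1) = 1/4596.3 = 0.0002176
[CO3²⁻] = α₂ × DIC = 0.0002176 × 0.485 = 0.0001055 mmol/L = 0.1055 μmol/L
Ksp = 10^(−8.37) = 4.266×10^-9
Ω = [Ca²⁺][CO3²⁻]/Ksp = (1.20×10^-3)(1.055×10^-7) / 4.266×10^-9 = 0.0297

Ω = 0.0297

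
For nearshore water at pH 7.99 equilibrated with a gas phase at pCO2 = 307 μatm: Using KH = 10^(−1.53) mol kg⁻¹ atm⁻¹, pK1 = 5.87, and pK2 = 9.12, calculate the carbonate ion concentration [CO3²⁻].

[CO3²⁻] = 0.0885 mmol/kg

[CO2*] = KH · pCO2 = 10^(−1.53) × 307×10^-6 = 9.060×10^-6 mol/kg
α₀ = 1/(1 + K1/[H⁺] + K1K2/[H⁺]²) = 1/(1 + 10^+2.12 + 10^+0.99) = 0.007013
DIC = [CO2*]/α₀ = 9.060×10^-6 / 0.007013 = 1.292 mmol/kg
[CO3²⁻] = α₂·DIC; α₂ = 0.06853, so [CO3²⁻] = 0.06853 × 1.292 = 0.0885 mmol/kg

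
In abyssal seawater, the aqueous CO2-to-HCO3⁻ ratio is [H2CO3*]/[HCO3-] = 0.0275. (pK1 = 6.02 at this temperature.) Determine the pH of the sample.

From K1 = [H⁺][HCO3-]/[H2CO3*]:  pH = pK1 − log₁₀([H2CO3*]/[HCO3-])
log₁₀(0.0275) = -1.561
pH = 6.02 − (-1.561) = 7.58

pH = 7.58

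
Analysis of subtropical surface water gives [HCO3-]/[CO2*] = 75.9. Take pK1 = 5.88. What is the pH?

pH = 7.76

From K1 = [H⁺][HCO3-]/[CO2*]:  pH = pK1 + log₁₀([HCO3-]/[CO2*])
log₁₀(75.9) = +1.880
pH = 5.88 + (+1.880) = 7.76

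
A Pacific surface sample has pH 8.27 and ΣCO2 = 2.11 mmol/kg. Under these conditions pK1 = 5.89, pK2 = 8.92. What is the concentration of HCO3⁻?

[HCO3⁻] = 1.72 mmol/kg

α₁ = 1 / (1 + [H⁺]/K1 + K2/[H⁺]) = 1 / (1 + 10^-2.38 + 10^-0.65)
   = 1 / (1 + 0.0041687 + 0.22387) = 1/1.2280 = 0.8143
[HCO3⁻] = α₁ × DIC = 0.8143 × 2.11 = 1.72 mmol/kg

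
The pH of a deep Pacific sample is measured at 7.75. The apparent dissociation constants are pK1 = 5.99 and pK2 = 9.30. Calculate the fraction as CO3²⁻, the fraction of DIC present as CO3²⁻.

α₂ = 1 / (1 + [H⁺]/K2 + [H⁺]²/(K1K2)) = 1 / (1 + 10^+1.55 + 10^-0.21)
   = 1 / (1 + 35.481 + 0.61660) = 1/37.098 = 0.02696

α₂ = 0.0270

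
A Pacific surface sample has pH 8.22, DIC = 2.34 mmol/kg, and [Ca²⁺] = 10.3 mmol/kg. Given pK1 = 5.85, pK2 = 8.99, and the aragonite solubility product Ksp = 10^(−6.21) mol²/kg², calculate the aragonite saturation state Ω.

Ω = 5.65

α₂ = 1 / (1 + [H⁺]/K2 + [H⁺]²/(K1K2)) = 1 / (1 + 10^+0.77 + 10^-1.60)
   = 1 / (1 + 5.8884 + 0.025119) = 1/6.9136 = 0.1446
[CO3²⁻] = α₂ × DIC = 0.1446 × 2.34 = 0.3385 mmol/kg
Ksp = 10^(−6.21) = 6.166×10^-7
Ω = [Ca²⁺][CO3²⁻]/Ksp = (10.3×10^-3)(3.385×10^-4) / 6.166×10^-7 = 5.65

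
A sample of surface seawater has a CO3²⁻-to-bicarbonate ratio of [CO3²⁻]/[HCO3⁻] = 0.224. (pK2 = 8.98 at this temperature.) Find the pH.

From K2 = [H⁺][CO3²⁻]/[HCO3⁻]:  pH = pK2 + log₁₀([CO3²⁻]/[HCO3⁻])
log₁₀(0.224) = -0.650
pH = 8.98 + (-0.650) = 8.33

pH = 8.33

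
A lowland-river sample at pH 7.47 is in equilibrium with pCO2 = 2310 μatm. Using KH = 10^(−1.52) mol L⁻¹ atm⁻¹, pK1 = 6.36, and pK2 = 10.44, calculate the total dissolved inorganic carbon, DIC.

[CO2*] = KH · pCO2 = 10^(−1.52) × 2310×10^-6 = 6.976×10^-5 mol/L
α₀ = 1/(1 + K1/[H⁺] + K1K2/[H⁺]²) = 1/(1 + 10^+1.11 + 10^-1.86) = 0.07196
DIC = [CO2*]/α₀ = 6.976×10^-5 / 0.07196 = 0.969 mmol/L

DIC = 0.969 mmol/L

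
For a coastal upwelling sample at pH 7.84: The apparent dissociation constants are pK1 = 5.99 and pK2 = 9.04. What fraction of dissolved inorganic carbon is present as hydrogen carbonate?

α₁ = 0.928

α₁ = 1 / (1 + [H⁺]/K1 + K2/[H⁺]) = 1 / (1 + 10^-1.85 + 10^-1.20)
   = 1 / (1 + 0.014125 + 0.063096) = 1/1.0772 = 0.9283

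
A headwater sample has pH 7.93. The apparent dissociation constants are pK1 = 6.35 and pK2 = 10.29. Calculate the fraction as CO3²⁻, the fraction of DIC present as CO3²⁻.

α₂ = 0.00424

α₂ = 1 / (1 + [H⁺]/K2 + [H⁺]²/(K1K2)) = 1 / (1 + 10^+2.36 + 10^+0.78)
   = 1 / (1 + 229.09 + 6.0256) = 1/236.11 = 0.004235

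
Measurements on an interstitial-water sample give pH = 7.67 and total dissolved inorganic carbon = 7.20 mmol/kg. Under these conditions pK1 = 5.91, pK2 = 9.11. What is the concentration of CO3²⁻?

α₂ = 1 / (1 + [H⁺]/K2 + [H⁺]²/(K1K2)) = 1 / (1 + 10^+1.44 + 10^-0.32)
   = 1 / (1 + 27.542 + 0.47863) = 1/29.021 = 0.03446
[CO3²⁻] = α₂ × DIC = 0.03446 × 7.20 = 0.248 mmol/kg

[CO3²⁻] = 0.248 mmol/kg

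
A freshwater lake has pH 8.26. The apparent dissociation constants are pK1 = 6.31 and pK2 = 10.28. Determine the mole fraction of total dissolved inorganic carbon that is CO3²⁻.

α₂ = 1 / (1 + [H⁺]/K2 + [H⁺]²/(K1K2)) = 1 / (1 + 10^+2.02 + 10^+0.07)
   = 1 / (1 + 104.71 + 1.1749) = 1/106.89 = 0.009356

α₂ = 0.00936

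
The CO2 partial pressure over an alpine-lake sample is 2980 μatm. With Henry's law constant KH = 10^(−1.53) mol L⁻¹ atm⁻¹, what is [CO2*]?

[CO2*] = 87.9 μmol/L

KH = 10^(−1.53) = 2.951×10^-2 mol L⁻¹ atm⁻¹
[CO2*] = KH · pCO2 = 2.951×10^-2 × 2980×10^-6 atm = 8.79×10^-5 mol/L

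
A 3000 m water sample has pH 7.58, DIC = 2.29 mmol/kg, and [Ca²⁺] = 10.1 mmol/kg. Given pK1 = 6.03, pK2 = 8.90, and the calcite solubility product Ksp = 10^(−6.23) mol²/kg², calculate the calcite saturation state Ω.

Ω = 1.75

α₂ = 1 / (1 + [H⁺]/K2 + [H⁺]²/(K1K2)) = 1 / (1 + 10^+1.32 + 10^-0.23)
   = 1 / (1 + 20.893 + 0.58884) = 1/22.482 = 0.04448
[CO3²⁻] = α₂ × DIC = 0.04448 × 2.29 = 0.1019 mmol/kg
Ksp = 10^(−6.23) = 5.888×10^-7
Ω = [Ca²⁺][CO3²⁻]/Ksp = (10.1×10^-3)(1.019×10^-4) / 5.888×10^-7 = 1.75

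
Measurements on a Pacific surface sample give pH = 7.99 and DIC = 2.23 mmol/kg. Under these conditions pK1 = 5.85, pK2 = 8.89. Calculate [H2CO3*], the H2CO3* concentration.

[CO2*] = 14.3 μmol/kg

α₀ = 1 / (1 + K1/[H⁺] + K1K2/[H⁺]²) = 1 / (1 + 10^+2.14 + 10^+1.24)
   = 1 / (1 + 138.04 + 17.378) = 1/156.42 = 0.006393
[CO2*] = α₀ × DIC = 0.006393 × 2.23 = 0.0143 mmol/kg = 14.3 μmol/kg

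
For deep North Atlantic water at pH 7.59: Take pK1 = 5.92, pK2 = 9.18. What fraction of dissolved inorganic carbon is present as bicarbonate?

α₁ = 1 / (1 + [H⁺]/K1 + K2/[H⁺]) = 1 / (1 + 10^-1.67 + 10^-1.59)
   = 1 / (1 + 0.021380 + 0.025704) = 1/1.0471 = 0.9550

α₁ = 0.955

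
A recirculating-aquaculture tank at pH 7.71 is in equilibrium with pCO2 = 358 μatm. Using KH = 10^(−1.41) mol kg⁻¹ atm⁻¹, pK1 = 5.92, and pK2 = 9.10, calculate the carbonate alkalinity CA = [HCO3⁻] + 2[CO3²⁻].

[CO2*] = KH · pCO2 = 10^(−1.41) × 358×10^-6 = 1.393×10^-5 mol/kg
α₀ = 1/(1 + K1/[H⁺] + K1K2/[H⁺]²) = 1/(1 + 10^+1.79 + 10^+0.40) = 0.01534
DIC = [CO2*]/α₀ = 1.393×10^-5 / 0.01534 = 0.9077 mmol/kg
CA = (α₁ + 2α₂)·DIC = (0.9461 + 2×0.03854) × 0.9077 = 0.929 mmol/kg

CA = 0.929 mmol/kg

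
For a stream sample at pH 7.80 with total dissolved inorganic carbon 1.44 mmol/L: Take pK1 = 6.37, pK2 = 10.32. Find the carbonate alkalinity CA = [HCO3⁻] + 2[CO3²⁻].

CA = [HCO3⁻] + 2[CO3²⁻] = (α₁ + 2α₂)·DIC
At pH 7.80: [H⁺]/K1 = 10^-1.43 = 0.037154, K2/[H⁺] = 10^-2.52 = 0.0030200
α₁ = 1/(1 + 0.037154 + 0.0030200) = 1/1.0402 = 0.9614; α₂ = α₁·K2/[H⁺] = 0.002903
α₁ + 2α₂ = 0.9672
CA = 0.9672 × 1.44 = 1.39 mmol/L

CA = 1.39 mmol/L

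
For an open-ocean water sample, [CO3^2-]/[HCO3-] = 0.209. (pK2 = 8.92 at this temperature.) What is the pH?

From K2 = [H⁺][CO3^2-]/[HCO3-]:  pH = pK2 + log₁₀([CO3^2-]/[HCO3-])
log₁₀(0.209) = -0.680
pH = 8.92 + (-0.680) = 8.24

pH = 8.24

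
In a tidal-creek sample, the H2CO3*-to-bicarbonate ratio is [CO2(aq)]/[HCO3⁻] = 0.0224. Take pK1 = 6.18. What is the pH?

From K1 = [H⁺][HCO3⁻]/[CO2(aq)]:  pH = pK1 − log₁₀([CO2(aq)]/[HCO3⁻])
log₁₀(0.0224) = -1.650
pH = 6.18 − (-1.650) = 7.83

pH = 7.83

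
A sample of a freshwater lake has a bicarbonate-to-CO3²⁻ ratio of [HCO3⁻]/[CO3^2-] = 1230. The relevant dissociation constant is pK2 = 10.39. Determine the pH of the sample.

pH = 7.30

From K2 = [H⁺][CO3^2-]/[HCO3⁻]:  pH = pK2 − log₁₀([HCO3⁻]/[CO3^2-])
log₁₀(1230) = +3.090
pH = 10.39 − (+3.090) = 7.30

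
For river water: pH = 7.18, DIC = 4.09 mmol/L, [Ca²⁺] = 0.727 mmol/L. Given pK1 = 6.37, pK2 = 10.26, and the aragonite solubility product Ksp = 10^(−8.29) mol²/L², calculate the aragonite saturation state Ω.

α₂ = 1 / (1 + [H⁺]/K2 + [H⁺]²/(K1K2)) = 1 / (1 + 10^+3.08 + 10^+2.27)
   = 1 / (1 + 1202.3 + 186.21) = 1/1389.5 = 0.0007197
[CO3²⁻] = α₂ × DIC = 0.0007197 × 4.09 = 0.002944 mmol/L = 2.944 μmol/L
Ksp = 10^(−8.29) = 5.129×10^-9
Ω = [Ca²⁺][CO3²⁻]/Ksp = (0.727×10^-3)(2.944×10^-6) / 5.129×10^-9 = 0.417

Ω = 0.417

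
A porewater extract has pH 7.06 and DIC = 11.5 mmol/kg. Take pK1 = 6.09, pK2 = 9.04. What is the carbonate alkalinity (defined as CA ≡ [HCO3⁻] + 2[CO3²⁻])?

CA = [HCO3⁻] + 2[CO3²⁻] = (α₁ + 2α₂)·DIC
At pH 7.06: [H⁺]/K1 = 10^-0.97 = 0.10715, K2/[H⁺] = 10^-1.98 = 0.010471
α₁ = 1/(1 + 0.10715 + 0.010471) = 1/1.1176 = 0.8948; α₂ = α₁·K2/[H⁺] = 0.009369
α₁ + 2α₂ = 0.9135
CA = 0.9135 × 11.5 = 10.5 mmol/kg

CA = 10.5 mmol/kg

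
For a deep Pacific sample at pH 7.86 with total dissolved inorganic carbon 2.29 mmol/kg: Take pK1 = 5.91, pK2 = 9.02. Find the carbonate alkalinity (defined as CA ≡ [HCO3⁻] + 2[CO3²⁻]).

CA = [HCO3⁻] + 2[CO3²⁻] = (α₁ + 2α₂)·DIC
At pH 7.86: [H⁺]/K1 = 10^-1.95 = 0.011220, K2/[H⁺] = 10^-1.16 = 0.069183
α₁ = 1/(1 + 0.011220 + 0.069183) = 1/1.0804 = 0.9256; α₂ = α₁·K2/[H⁺] = 0.06403
α₁ + 2α₂ = 1.0536
CA = 1.0536 × 2.29 = 2.41 mmol/kg

CA = 2.41 mmol/kg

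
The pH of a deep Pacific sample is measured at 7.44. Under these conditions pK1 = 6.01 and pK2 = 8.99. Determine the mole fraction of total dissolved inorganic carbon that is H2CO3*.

α₀ = 1 / (1 + K1/[H⁺] + K1K2/[H⁺]²) = 1 / (1 + 10^+1.43 + 10^-0.12)
   = 1 / (1 + 26.915 + 0.75858) = 1/28.674 = 0.03487

α₀ = 0.0349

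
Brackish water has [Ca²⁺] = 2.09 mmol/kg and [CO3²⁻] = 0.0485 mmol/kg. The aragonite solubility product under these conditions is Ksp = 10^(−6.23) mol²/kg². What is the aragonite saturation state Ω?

Ksp = 10^(−6.23) = 5.888×10^-7
Ω = [Ca²⁺][CO3²⁻]/Ksp = (2.09×10^-3)(0.0485×10^-3) / 5.888×10^-7 = 0.172

Ω = 0.172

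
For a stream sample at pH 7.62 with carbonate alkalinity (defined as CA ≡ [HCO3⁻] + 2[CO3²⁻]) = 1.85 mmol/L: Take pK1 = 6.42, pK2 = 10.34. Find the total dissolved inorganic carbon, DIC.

CA = [HCO3⁻] + 2[CO3²⁻] = (α₁ + 2α₂)·DIC
At pH 7.62: [H⁺]/K1 = 10^-1.20 = 0.063096, K2/[H⁺] = 10^-2.72 = 0.0019055
α₁ = 1/(1 + 0.063096 + 0.0019055) = 1/1.0650 = 0.9390; α₂ = α₁·K2/[H⁺] = 0.001789
α₁ + 2α₂ = 0.9425
DIC = CA / (α₁ + 2α₂) = 1.85 / 0.9425 = 1.96 mmol/L

DIC = 1.96 mmol/L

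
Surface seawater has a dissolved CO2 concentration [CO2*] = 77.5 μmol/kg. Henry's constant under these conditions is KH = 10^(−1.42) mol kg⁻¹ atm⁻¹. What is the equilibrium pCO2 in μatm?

KH = 10^(−1.42) = 3.802×10^-2 mol kg⁻¹ atm⁻¹
pCO2 = [CO2*]/KH = 77.5×10^-6 / 3.802×10^-2 = 2.04×10^-3 atm = 2040 μatm

pCO2 = 2040 μatm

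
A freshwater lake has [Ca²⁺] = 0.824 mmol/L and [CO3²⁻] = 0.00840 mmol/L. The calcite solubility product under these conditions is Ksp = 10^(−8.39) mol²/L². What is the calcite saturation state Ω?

Ksp = 10^(−8.39) = 4.074×10^-9
Ω = [Ca²⁺][CO3²⁻]/Ksp = (0.824×10^-3)(0.00840×10^-3) / 4.074×10^-9 = 1.70

Ω = 1.70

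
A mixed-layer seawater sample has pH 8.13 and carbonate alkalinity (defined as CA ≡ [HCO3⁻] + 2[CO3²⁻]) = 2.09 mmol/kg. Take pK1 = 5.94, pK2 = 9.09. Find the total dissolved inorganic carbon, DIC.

CA = [HCO3⁻] + 2[CO3²⁻] = (α₁ + 2α₂)·DIC
At pH 8.13: [H⁺]/K1 = 10^-2.19 = 0.0064565, K2/[H⁺] = 10^-0.96 = 0.10965
α₁ = 1/(1 + 0.0064565 + 0.10965) = 1/1.1161 = 0.8960; α₂ = α₁·K2/[H⁺] = 0.09824
α₁ + 2α₂ = 1.0925
DIC = CA / (α₁ + 2α₂) = 2.09 / 1.0925 = 1.91 mmol/kg

DIC = 1.91 mmol/kg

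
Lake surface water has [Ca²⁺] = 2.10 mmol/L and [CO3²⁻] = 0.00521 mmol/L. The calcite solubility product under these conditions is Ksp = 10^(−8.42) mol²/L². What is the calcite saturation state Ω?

Ksp = 10^(−8.42) = 3.802×10^-9
Ω = [Ca²⁺][CO3²⁻]/Ksp = (2.10×10^-3)(0.00521×10^-3) / 3.802×10^-9 = 2.88

Ω = 2.88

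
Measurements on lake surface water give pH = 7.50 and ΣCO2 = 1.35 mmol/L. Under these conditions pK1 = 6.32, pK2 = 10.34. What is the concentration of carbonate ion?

[CO3²⁻] = 1.83 μmol/L

α₂ = 1 / (1 + [H⁺]/K2 + [H⁺]²/(K1K2)) = 1 / (1 + 10^+2.84 + 10^+1.66)
   = 1 / (1 + 691.83 + 45.709) = 1/738.54 = 0.001354
[CO3²⁻] = α₂ × DIC = 0.001354 × 1.35 = 0.00183 mmol/L = 1.83 μmol/L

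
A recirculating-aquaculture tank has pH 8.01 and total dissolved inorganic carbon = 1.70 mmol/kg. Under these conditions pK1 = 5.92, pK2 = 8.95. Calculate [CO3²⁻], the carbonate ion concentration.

α₂ = 1 / (1 + [H⁺]/K2 + [H⁺]²/(K1K2)) = 1 / (1 + 10^+0.94 + 10^-1.15)
   = 1 / (1 + 8.7096 + 0.070795) = 1/9.7804 = 0.1022
[CO3²⁻] = α₂ × DIC = 0.1022 × 1.70 = 0.174 mmol/kg

[CO3²⁻] = 0.174 mmol/kg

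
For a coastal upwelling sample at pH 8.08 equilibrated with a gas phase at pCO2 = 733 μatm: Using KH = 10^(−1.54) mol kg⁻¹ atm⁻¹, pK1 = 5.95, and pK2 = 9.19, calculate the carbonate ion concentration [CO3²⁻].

[CO2*] = KH · pCO2 = 10^(−1.54) × 733×10^-6 = 2.114×10^-5 mol/kg
α₀ = 1/(1 + K1/[H⁺] + K1K2/[H⁺]²) = 1/(1 + 10^+2.13 + 10^+1.02) = 0.006832
DIC = [CO2*]/α₀ = 2.114×10^-5 / 0.006832 = 3.094 mmol/kg
[CO3²⁻] = α₂·DIC; α₂ = 0.07154, so [CO3²⁻] = 0.07154 × 3.094 = 0.221 mmol/kg

[CO3²⁻] = 0.221 mmol/kg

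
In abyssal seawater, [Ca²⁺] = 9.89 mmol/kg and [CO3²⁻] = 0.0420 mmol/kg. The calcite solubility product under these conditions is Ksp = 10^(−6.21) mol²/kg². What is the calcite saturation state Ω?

Ω = 0.674

Ksp = 10^(−6.21) = 6.166×10^-7
Ω = [Ca²⁺][CO3²⁻]/Ksp = (9.89×10^-3)(0.0420×10^-3) / 6.166×10^-7 = 0.674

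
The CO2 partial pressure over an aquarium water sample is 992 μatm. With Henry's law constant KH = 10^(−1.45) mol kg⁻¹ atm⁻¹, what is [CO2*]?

KH = 10^(−1.45) = 3.548×10^-2 mol kg⁻¹ atm⁻¹
[CO2*] = KH · pCO2 = 3.548×10^-2 × 992×10^-6 atm = 3.52×10^-5 mol/kg

[CO2*] = 35.2 μmol/kg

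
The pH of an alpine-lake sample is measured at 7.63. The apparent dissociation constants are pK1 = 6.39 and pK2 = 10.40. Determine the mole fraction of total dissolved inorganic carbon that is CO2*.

α₀ = 1 / (1 + K1/[H⁺] + K1K2/[H⁺]²) = 1 / (1 + 10^+1.24 + 10^-1.53)
   = 1 / (1 + 17.378 + 0.029512) = 1/18.408 = 0.05433

α₀ = 0.0543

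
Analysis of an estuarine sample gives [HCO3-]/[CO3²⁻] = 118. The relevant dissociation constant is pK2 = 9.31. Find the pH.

pH = 7.24

From K2 = [H⁺][CO3²⁻]/[HCO3-]:  pH = pK2 − log₁₀([HCO3-]/[CO3²⁻])
log₁₀(118) = +2.072
pH = 9.31 − (+2.072) = 7.24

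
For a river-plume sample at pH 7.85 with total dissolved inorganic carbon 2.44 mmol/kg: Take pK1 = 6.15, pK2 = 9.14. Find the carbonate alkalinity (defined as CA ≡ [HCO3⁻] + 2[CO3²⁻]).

CA = 2.51 mmol/kg

CA = [HCO3⁻] + 2[CO3²⁻] = (α₁ + 2α₂)·DIC
At pH 7.85: [H⁺]/K1 = 10^-1.70 = 0.019953, K2/[H⁺] = 10^-1.29 = 0.051286
α₁ = 1/(1 + 0.019953 + 0.051286) = 1/1.0712 = 0.9335; α₂ = α₁·K2/[H⁺] = 0.04788
α₁ + 2α₂ = 1.0292
CA = 1.0292 × 2.44 = 2.51 mmol/kg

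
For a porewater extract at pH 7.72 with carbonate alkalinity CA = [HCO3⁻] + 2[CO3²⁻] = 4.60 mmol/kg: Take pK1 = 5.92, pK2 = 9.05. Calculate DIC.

CA = [HCO3⁻] + 2[CO3²⁻] = (α₁ + 2α₂)·DIC
At pH 7.72: [H⁺]/K1 = 10^-1.80 = 0.015849, K2/[H⁺] = 10^-1.33 = 0.046774
α₁ = 1/(1 + 0.015849 + 0.046774) = 1/1.0626 = 0.9411; α₂ = α₁·K2/[H⁺] = 0.04402
α₁ + 2α₂ = 1.0291
DIC = CA / (α₁ + 2α₂) = 4.60 / 1.0291 = 4.47 mmol/kg

DIC = 4.47 mmol/kg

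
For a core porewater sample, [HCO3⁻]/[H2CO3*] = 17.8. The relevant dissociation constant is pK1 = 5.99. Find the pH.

pH = 7.24

From K1 = [H⁺][HCO3⁻]/[H2CO3*]:  pH = pK1 + log₁₀([HCO3⁻]/[H2CO3*])
log₁₀(17.8) = +1.250
pH = 5.99 + (+1.250) = 7.24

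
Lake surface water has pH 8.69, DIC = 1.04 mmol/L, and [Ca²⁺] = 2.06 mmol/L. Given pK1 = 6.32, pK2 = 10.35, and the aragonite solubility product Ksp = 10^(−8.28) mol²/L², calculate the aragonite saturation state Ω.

Ω = 8.70

α₂ = 1 / (1 + [H⁺]/K2 + [H⁺]²/(K1K2)) = 1 / (1 + 10^+1.66 + 10^-0.71)
   = 1 / (1 + 45.709 + 0.19498) = 1/46.904 = 0.02132
[CO3²⁻] = α₂ × DIC = 0.02132 × 1.04 = 0.02217 mmol/L
Ksp = 10^(−8.28) = 5.248×10^-9
Ω = [Ca²⁺][CO3²⁻]/Ksp = (2.06×10^-3)(2.217×10^-5) / 5.248×10^-9 = 8.70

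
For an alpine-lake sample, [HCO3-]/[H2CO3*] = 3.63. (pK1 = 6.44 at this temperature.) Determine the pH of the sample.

From K1 = [H⁺][HCO3-]/[H2CO3*]:  pH = pK1 + log₁₀([HCO3-]/[H2CO3*])
log₁₀(3.63) = +0.560
pH = 6.44 + (+0.560) = 7.00

pH = 7.00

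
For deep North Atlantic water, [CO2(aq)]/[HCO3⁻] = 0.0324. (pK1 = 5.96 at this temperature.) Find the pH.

From K1 = [H⁺][HCO3⁻]/[CO2(aq)]:  pH = pK1 − log₁₀([CO2(aq)]/[HCO3⁻])
log₁₀(0.0324) = -1.489
pH = 5.96 − (-1.489) = 7.45

pH = 7.45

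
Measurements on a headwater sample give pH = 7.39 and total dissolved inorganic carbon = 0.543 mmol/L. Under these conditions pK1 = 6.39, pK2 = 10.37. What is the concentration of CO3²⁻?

[CO3²⁻] = 0.516 μmol/L

α₂ = 1 / (1 + [H⁺]/K2 + [H⁺]²/(K1K2)) = 1 / (1 + 10^+2.98 + 10^+1.98)
   = 1 / (1 + 954.99 + 95.499) = 1/1051.5 = 0.0009510
[CO3²⁻] = α₂ × DIC = 0.0009510 × 0.543 = 0.000516 mmol/L = 0.516 μmol/L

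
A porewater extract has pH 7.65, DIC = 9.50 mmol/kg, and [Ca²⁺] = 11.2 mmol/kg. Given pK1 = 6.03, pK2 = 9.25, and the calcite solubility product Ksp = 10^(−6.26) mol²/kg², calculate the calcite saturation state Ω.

Ω = 4.64

α₂ = 1 / (1 + [H⁺]/K2 + [H⁺]²/(K1K2)) = 1 / (1 + 10^+1.60 + 10^-0.02)
   = 1 / (1 + 39.811 + 0.95499) = 1/41.766 = 0.02394
[CO3²⁻] = α₂ × DIC = 0.02394 × 9.50 = 0.2275 mmol/kg
Ksp = 10^(−6.26) = 5.495×10^-7
Ω = [Ca²⁺][CO3²⁻]/Ksp = (11.2×10^-3)(2.275×10^-4) / 5.495×10^-7 = 4.64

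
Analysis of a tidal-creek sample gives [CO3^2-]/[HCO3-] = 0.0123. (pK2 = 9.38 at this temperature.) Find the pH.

From K2 = [H⁺][CO3^2-]/[HCO3-]:  pH = pK2 + log₁₀([CO3^2-]/[HCO3-])
log₁₀(0.0123) = -1.910
pH = 9.38 + (-1.910) = 7.47

pH = 7.47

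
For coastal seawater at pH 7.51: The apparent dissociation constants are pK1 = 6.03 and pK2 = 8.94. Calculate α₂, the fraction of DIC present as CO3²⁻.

α₂ = 0.0347

α₂ = 1 / (1 + [H⁺]/K2 + [H⁺]²/(K1K2)) = 1 / (1 + 10^+1.43 + 10^-0.05)
   = 1 / (1 + 26.915 + 0.89125) = 1/28.807 = 0.03471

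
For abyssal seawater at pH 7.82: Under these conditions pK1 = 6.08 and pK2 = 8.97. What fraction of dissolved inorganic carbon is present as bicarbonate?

α₁ = 1 / (1 + [H⁺]/K1 + K2/[H⁺]) = 1 / (1 + 10^-1.74 + 10^-1.15)
   = 1 / (1 + 0.018197 + 0.070795) = 1/1.0890 = 0.9183

α₁ = 0.918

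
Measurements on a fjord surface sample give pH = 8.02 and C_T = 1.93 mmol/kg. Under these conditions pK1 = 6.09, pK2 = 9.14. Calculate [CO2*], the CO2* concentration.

α₀ = 1 / (1 + K1/[H⁺] + K1K2/[H⁺]²) = 1 / (1 + 10^+1.93 + 10^+0.81)
   = 1 / (1 + 85.114 + 6.4565) = 1/92.570 = 0.01080
[CO2*] = α₀ × DIC = 0.01080 × 1.93 = 0.0208 mmol/kg

[CO2*] = 0.0208 mmol/kg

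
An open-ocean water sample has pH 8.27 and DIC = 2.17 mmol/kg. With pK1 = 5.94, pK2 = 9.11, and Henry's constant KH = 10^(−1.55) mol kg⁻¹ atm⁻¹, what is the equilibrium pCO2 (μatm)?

pCO2 = 313 μatm

α₀ = 1 / (1 + K1/[H⁺] + K1K2/[H⁺]²) = 1 / (1 + 10^+2.33 + 10^+1.49)
   = 1 / (1 + 213.80 + 30.903) = 1/245.70 = 0.004070
[CO2*] = α₀ × DIC = 0.004070 × 2.17 = 0.008832 mmol/kg = 8.832 μmol/kg
pCO2 = [CO2*]/KH = 8.832×10^-6 / 2.818×10^-2 = 313 μatm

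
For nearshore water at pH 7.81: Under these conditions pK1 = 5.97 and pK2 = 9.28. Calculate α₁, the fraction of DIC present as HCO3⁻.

α₁ = 0.954

α₁ = 1 / (1 + [H⁺]/K1 + K2/[H⁺]) = 1 / (1 + 10^-1.84 + 10^-1.47)
   = 1 / (1 + 0.014454 + 0.033884) = 1/1.0483 = 0.9539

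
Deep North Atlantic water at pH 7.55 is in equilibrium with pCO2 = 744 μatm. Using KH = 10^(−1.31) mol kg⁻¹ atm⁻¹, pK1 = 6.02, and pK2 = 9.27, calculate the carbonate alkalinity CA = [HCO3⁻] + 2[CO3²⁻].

CA = 1.28 mmol/kg

[CO2*] = KH · pCO2 = 10^(−1.31) × 744×10^-6 = 3.644×10^-5 mol/kg
α₀ = 1/(1 + K1/[H⁺] + K1K2/[H⁺]²) = 1/(1 + 10^+1.53 + 10^-0.19) = 0.02815
DIC = [CO2*]/α₀ = 3.644×10^-5 / 0.02815 = 1.295 mmol/kg
CA = (α₁ + 2α₂)·DIC = (0.9537 + 2×0.01817) × 1.295 = 1.28 mmol/kg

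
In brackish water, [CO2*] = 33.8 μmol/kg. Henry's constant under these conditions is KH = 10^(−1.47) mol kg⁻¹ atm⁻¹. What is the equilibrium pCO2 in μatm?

KH = 10^(−1.47) = 3.388×10^-2 mol kg⁻¹ atm⁻¹
pCO2 = [CO2*]/KH = 33.8×10^-6 / 3.388×10^-2 = 9.98×10^-4 atm = 998 μatm

pCO2 = 998 μatm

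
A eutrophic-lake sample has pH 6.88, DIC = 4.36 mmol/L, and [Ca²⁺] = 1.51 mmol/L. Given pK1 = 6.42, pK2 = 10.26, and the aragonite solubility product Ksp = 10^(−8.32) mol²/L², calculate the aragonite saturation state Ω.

Ω = 0.426

α₂ = 1 / (1 + [H⁺]/K2 + [H⁺]²/(K1K2)) = 1 / (1 + 10^+3.38 + 10^+2.92)
   = 1 / (1 + 2398.8 + 831.76) = 1/3231.6 = 0.0003094
[CO3²⁻] = α₂ × DIC = 0.0003094 × 4.36 = 0.001349 mmol/L = 1.349 μmol/L
Ksp = 10^(−8.32) = 4.786×10^-9
Ω = [Ca²⁺][CO3²⁻]/Ksp = (1.51×10^-3)(1.349×10^-6) / 4.786×10^-9 = 0.426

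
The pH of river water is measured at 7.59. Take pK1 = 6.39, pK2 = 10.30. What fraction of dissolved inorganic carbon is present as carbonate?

α₂ = 1 / (1 + [H⁺]/K2 + [H⁺]²/(K1K2)) = 1 / (1 + 10^+2.71 + 10^+1.51)
   = 1 / (1 + 512.86 + 32.359) = 1/546.22 = 0.001831

α₂ = 0.00183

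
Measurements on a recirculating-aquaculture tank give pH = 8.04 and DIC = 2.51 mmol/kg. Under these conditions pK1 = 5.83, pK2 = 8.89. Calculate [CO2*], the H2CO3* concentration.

[CO2*] = 13.5 μmol/kg

α₀ = 1 / (1 + K1/[H⁺] + K1K2/[H⁺]²) = 1 / (1 + 10^+2.21 + 10^+1.36)
   = 1 / (1 + 162.18 + 22.909) = 1/186.09 = 0.005374
[CO2*] = α₀ × DIC = 0.005374 × 2.51 = 0.0135 mmol/kg = 13.5 μmol/kg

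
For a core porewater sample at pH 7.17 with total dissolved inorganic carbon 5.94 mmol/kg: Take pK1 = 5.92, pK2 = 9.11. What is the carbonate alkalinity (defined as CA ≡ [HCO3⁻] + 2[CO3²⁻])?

CA = 5.69 mmol/kg

CA = [HCO3⁻] + 2[CO3²⁻] = (α₁ + 2α₂)·DIC
At pH 7.17: [H⁺]/K1 = 10^-1.25 = 0.056234, K2/[H⁺] = 10^-1.94 = 0.011482
α₁ = 1/(1 + 0.056234 + 0.011482) = 1/1.0677 = 0.9366; α₂ = α₁·K2/[H⁺] = 0.01075
α₁ + 2α₂ = 0.9581
CA = 0.9581 × 5.94 = 5.69 mmol/kg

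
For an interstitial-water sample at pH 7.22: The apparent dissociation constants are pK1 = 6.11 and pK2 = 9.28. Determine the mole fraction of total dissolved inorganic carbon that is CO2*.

α₀ = 1 / (1 + K1/[H⁺] + K1K2/[H⁺]²) = 1 / (1 + 10^+1.11 + 10^-0.95)
   = 1 / (1 + 12.882 + 0.11220) = 1/13.995 = 0.07146

α₀ = 0.0715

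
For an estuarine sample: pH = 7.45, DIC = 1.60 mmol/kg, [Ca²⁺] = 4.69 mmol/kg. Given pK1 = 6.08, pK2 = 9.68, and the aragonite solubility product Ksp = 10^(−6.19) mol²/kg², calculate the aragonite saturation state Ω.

Ω = 0.0653

α₂ = 1 / (1 + [H⁺]/K2 + [H⁺]²/(K1K2)) = 1 / (1 + 10^+2.23 + 10^+0.86)
   = 1 / (1 + 169.82 + 7.2444) = 1/178.07 = 0.005616
[CO3²⁻] = α₂ × DIC = 0.005616 × 1.60 = 0.008985 mmol/kg = 8.985 μmol/kg
Ksp = 10^(−6.19) = 6.457×10^-7
Ω = [Ca²⁺][CO3²⁻]/Ksp = (4.69×10^-3)(8.985×10^-6) / 6.457×10^-7 = 0.0653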